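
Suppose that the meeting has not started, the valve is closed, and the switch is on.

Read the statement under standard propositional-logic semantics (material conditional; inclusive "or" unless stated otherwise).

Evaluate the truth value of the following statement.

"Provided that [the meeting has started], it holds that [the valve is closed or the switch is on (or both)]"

Let D = "the meeting has started" (False), Q = "the valve is open" (False), S = "the switch is on" (True).
In symbols: D -> (not Q or S)

not Q = not False = True
not Q or S = True or True = True
D -> (not Q or S) = False -> True = True

The statement is true.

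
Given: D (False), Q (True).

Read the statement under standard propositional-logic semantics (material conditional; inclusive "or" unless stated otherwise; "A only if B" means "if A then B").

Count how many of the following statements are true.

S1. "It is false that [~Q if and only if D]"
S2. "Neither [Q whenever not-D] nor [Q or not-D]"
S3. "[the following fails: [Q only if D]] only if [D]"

0

S1: Parsed as ~(~Q <-> D)

~Q = ~T = F
~Q <-> D = F <-> F = T
~(~Q <-> D) = ~T = F
Hence S1 is false.

S2: This is (~D -> Q) nor (Q | ~D).

~D = ~F = T
~D -> Q = T -> T = T
~D = ~F = T
Q | ~D = T | T = T
(~D -> Q) nor (Q | ~D) = T nor T = F
Thus S2 is false.

S3: Formalization: ~(Q -> D) -> D

Q -> D = T -> F = F
~(Q -> D) = ~F = T
~(Q -> D) -> D = T -> F = F
So S3 is false.

True statements: 0 (none).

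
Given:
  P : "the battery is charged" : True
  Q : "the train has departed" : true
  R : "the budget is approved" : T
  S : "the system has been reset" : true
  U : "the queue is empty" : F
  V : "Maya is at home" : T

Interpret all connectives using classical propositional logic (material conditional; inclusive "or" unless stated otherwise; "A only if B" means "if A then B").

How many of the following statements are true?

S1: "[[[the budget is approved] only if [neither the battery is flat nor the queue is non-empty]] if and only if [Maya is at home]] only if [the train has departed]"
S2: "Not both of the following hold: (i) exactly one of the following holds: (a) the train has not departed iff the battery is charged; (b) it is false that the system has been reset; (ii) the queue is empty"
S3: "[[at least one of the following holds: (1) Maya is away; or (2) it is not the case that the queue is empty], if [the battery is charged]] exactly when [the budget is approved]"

3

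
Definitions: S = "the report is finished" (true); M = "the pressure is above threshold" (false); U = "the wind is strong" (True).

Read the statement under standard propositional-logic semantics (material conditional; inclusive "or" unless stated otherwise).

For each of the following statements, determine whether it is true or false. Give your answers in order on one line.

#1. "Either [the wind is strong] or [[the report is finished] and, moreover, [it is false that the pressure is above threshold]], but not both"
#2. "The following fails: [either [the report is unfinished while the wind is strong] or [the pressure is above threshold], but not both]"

#1 F; #2 T

#1: In symbols: U xor (S & ~M)

~M = ~F = T
S & ~M = T & T = T
U xor (S & ~M) = T xor T = F
Thus #1 is false.

#2: Formalization: ~((~S & U) xor M)

~S = ~T = F
~S & U = F & T = F
(~S & U) xor M = F xor F = F
~((~S & U) xor M) = ~F = T
Thus #2 is true.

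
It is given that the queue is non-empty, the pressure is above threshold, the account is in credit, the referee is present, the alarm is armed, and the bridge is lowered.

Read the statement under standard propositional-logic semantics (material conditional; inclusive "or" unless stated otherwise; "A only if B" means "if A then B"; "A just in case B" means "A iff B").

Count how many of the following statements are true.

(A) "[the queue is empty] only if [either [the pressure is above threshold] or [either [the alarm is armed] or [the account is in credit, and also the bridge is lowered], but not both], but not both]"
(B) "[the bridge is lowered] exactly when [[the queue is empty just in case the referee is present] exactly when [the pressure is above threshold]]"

Let R = "the queue is empty" (False), K = "the pressure is above threshold" (True), H = "the alarm is armed" (True), V = "the account is overdrawn" (False), M = "the bridge is raised" (False), N = "the referee is present" (True).

(A): Parsed as R -> (K xor (H xor (not V and not M)))

not V = not False = True
not M = not False = True
not V and not M = True and True = True
H xor (not V and not M) = True xor True = False
K xor (H xor (not V and not M)) = True xor False = True
R -> (K xor (H xor (not V and not M))) = False -> True = True
Thus (A) is true.

(B): In symbols: not M iff ((R iff N) iff K)

not M = not False = True
R iff N = False iff True = False
(R iff N) iff K = False iff True = False
not M iff ((R iff N) iff K) = True iff False = False
So (B) is false.

1 of the 2 statements is true ((A)).

1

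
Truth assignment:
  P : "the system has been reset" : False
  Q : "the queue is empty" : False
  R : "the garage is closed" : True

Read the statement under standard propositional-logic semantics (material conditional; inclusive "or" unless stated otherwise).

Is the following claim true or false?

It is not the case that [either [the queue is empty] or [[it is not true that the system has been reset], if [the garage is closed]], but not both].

Values: Q=F, R=T, P=F.
In symbols: ~(Q xor (R -> ~P))

~P = ~F = T
R -> ~P = T -> T = T
Q xor (R -> ~P) = F xor T = T
~(Q xor (R -> ~P)) = ~T = F

false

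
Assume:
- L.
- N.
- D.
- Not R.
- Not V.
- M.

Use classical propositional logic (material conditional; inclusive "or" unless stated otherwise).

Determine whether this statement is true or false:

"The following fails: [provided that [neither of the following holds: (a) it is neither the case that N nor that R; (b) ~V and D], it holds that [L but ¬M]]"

Parsed as not (((N nor R) nor (not V and D)) -> (L and not M))

N nor R = True nor False = False
not V = not False = True
not V and D = True and True = True
(N nor R) nor (not V and D) = False nor True = False
not M = not True = False
L and not M = True and False = False
((N nor R) nor (not V and D)) -> (L and not M) = False -> False = True
not (((N nor R) nor (not V and D)) -> (L and not M)) = not True = False

False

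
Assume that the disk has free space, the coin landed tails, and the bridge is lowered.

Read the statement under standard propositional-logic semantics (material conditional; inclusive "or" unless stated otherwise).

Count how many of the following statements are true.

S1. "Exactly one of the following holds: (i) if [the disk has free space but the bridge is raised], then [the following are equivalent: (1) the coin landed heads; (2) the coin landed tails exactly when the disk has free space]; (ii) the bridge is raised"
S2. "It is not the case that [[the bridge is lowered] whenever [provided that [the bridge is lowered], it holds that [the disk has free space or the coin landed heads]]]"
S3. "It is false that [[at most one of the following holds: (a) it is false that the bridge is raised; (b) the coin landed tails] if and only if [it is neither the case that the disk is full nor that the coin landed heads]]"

2

Let P = "the disk is full" (False), R = "the bridge is raised" (False), Q = "the coin landed heads" (False).

S1: Formalization: ((not P and R) -> (Q iff (not Q iff not P))) xor R

not P = not False = True
not P and R = True and False = False
not Q = not False = True
not P = not False = True
not Q iff not P = True iff True = True
Q iff (not Q iff not P) = False iff True = False
(not P and R) -> (Q iff (not Q iff not P)) = False -> False = True
((not P and R) -> (Q iff (not Q iff not P))) xor R = True xor False = True
So S1 is true.

S2: Formalization: not ((not R -> (not P or Q)) -> not R)

not R = not False = True
not P = not False = True
not P or Q = True or False = True
not R -> (not P or Q) = True -> True = True
not R = not False = True
(not R -> (not P or Q)) -> not R = True -> True = True
not ((not R -> (not P or Q)) -> not R) = not True = False
Thus S2 is false.

S3: Parsed as not ((not R nand not Q) iff (P nor Q))

not R = not False = True
not Q = not False = True
not R nand not Q = True nand True = False
P nor Q = False nor False = True
(not R nand not Q) iff (P nor Q) = False iff True = False
not ((not R nand not Q) iff (P nor Q)) = not False = True
So S3 is true.

2 of the 3 statements are true.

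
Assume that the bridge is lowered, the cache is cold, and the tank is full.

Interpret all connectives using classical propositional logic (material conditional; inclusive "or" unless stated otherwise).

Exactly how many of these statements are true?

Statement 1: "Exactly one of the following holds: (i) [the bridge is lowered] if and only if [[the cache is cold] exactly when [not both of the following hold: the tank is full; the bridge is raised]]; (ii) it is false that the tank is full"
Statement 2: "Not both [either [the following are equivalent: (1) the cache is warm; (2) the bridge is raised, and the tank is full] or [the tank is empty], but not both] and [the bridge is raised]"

2

Let Q = "the bridge is raised" (False), G = "the cache is warm" (False), V = "the tank is full" (True).

Statement 1: Parsed as (not Q iff (not G iff (V nand Q))) xor not V

not Q = not False = True
not G = not False = True
V nand Q = True nand False = True
not G iff (V nand Q) = True iff True = True
not Q iff (not G iff (V nand Q)) = True iff True = True
not V = not True = False
(not Q iff (not G iff (V nand Q))) xor not V = True xor False = True
Thus Statement 1 is true.

Statement 2: This is ((G iff (Q and V)) xor not V) nand Q.

Q and V = False and True = False
G iff (Q and V) = False iff False = True
not V = not True = False
(G iff (Q and V)) xor not V = True xor False = True
((G iff (Q and V)) xor not V) nand Q = True nand False = True
Hence Statement 2 is true.

True statements: 2 (Statement 1, Statement 2).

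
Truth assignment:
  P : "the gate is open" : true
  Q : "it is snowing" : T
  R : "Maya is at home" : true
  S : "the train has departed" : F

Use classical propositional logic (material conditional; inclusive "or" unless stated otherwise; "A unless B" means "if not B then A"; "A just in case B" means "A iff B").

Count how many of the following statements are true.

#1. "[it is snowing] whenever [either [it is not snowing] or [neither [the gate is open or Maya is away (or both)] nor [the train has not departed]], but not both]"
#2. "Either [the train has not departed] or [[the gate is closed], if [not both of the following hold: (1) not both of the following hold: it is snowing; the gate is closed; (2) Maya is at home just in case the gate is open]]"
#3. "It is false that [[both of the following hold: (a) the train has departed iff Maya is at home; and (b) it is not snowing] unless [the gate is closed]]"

3

#1: Parsed as (¬Q ⊕ ((P ∨ ¬R) ↓ ¬S)) → Q

¬Q = ¬T = F
¬R = ¬T = F
P ∨ ¬R = T ∨ F = T
¬S = ¬F = T
(P ∨ ¬R) ↓ ¬S = T ↓ T = F
¬Q ⊕ ((P ∨ ¬R) ↓ ¬S) = F ⊕ F = F
(¬Q ⊕ ((P ∨ ¬R) ↓ ¬S)) → Q = F → T = T
Thus #1 is true.

#2: Formalization: ¬S ∨ (((Q ↑ ¬P) ↑ (R ↔ P)) → ¬P)

¬S = ¬F = T
¬P = ¬T = F
Q ↑ ¬P = T ↑ F = T
R ↔ P = T ↔ T = T
(Q ↑ ¬P) ↑ (R ↔ P) = T ↑ T = F
¬P = ¬T = F
((Q ↑ ¬P) ↑ (R ↔ P)) → ¬P = F → F = T
¬S ∨ (((Q ↑ ¬P) ↑ (R ↔ P)) → ¬P) = T ∨ T = T
So #2 is true.

#3: In symbols: ¬(((S ↔ R) ∧ ¬Q) ∨ ¬P)

S ↔ R = F ↔ T = F
¬Q = ¬T = F
(S ↔ R) ∧ ¬Q = F ∧ F = F
¬P = ¬T = F
((S ↔ R) ∧ ¬Q) ∨ ¬P = F ∨ F = F
¬(((S ↔ R) ∧ ¬Q) ∨ ¬P) = ¬F = T
Hence #3 is true.

Count: 3.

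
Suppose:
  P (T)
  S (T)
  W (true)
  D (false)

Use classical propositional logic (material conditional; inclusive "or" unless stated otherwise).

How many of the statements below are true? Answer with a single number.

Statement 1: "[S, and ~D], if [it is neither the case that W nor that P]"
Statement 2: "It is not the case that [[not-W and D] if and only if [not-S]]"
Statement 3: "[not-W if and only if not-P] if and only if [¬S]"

Statement 1: Formalization: (W nor P) -> (S and not D)

W nor P = True nor True = False
not D = not False = True
S and not D = True and True = True
(W nor P) -> (S and not D) = False -> True = True
Hence Statement 1 is true.

Statement 2: In symbols: not ((not W and D) iff not S)

not W = not True = False
not W and D = False and False = False
not S = not True = False
(not W and D) iff not S = False iff False = True
not ((not W and D) iff not S) = not True = False
So Statement 2 is false.

Statement 3: Formalization: (not W iff not P) iff not S

not W = not True = False
not P = not True = False
not W iff not P = False iff False = True
not S = not True = False
(not W iff not P) iff not S = True iff False = False
Thus Statement 3 is false.

True statements: 1.

1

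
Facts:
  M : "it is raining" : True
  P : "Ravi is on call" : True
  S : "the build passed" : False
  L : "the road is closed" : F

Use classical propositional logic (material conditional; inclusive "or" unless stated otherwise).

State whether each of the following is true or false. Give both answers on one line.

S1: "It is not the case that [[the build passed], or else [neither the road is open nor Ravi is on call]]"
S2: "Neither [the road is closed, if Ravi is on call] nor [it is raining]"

S1 T / S2 F

S1: Formalization: not (S or (not L nor P))

not L = not False = True
not L nor P = True nor True = False
S or (not L nor P) = False or False = False
not (S or (not L nor P)) = not False = True
Hence S1 is true.

S2: In symbols: (P -> L) nor M

P -> L = True -> False = False
(P -> L) nor M = False nor True = False
Hence S2 is false.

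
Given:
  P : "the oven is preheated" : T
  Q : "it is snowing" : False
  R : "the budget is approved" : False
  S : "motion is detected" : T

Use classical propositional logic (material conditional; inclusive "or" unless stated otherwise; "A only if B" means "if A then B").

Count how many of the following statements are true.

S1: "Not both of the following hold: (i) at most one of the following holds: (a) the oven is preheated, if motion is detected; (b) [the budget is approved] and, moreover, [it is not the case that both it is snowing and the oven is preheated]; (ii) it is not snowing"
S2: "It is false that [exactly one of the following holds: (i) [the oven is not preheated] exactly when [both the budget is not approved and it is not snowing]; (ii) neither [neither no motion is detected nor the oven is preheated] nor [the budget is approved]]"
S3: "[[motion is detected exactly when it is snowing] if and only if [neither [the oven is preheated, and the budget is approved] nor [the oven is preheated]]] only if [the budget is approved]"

S1: Parsed as ((S → P) ↑ (R ∧ (Q ↑ P))) ↑ ¬Q

S → P = T → T = T
Q ↑ P = F ↑ T = T
R ∧ (Q ↑ P) = F ∧ T = F
(S → P) ↑ (R ∧ (Q ↑ P)) = T ↑ F = T
¬Q = ¬F = T
((S → P) ↑ (R ∧ (Q ↑ P))) ↑ ¬Q = T ↑ T = F
So S1 is false.

S2: Formalization: ¬((¬P ↔ (¬R ∧ ¬Q)) ⊕ ((¬S ↓ P) ↓ R))

¬P = ¬T = F
¬R = ¬F = T
¬Q = ¬F = T
¬R ∧ ¬Q = T ∧ T = T
¬P ↔ (¬R ∧ ¬Q) = F ↔ T = F
¬S = ¬T = F
¬S ↓ P = F ↓ T = F
(¬S ↓ P) ↓ R = F ↓ F = T
(¬P ↔ (¬R ∧ ¬Q)) ⊕ ((¬S ↓ P) ↓ R) = F ⊕ T = T
¬((¬P ↔ (¬R ∧ ¬Q)) ⊕ ((¬S ↓ P) ↓ R)) = ¬T = F
So S2 is false.

S3: Formalization: ((S ↔ Q) ↔ ((P ∧ R) ↓ P)) → R

S ↔ Q = T ↔ F = F
P ∧ R = T ∧ F = F
(P ∧ R) ↓ P = F ↓ T = F
(S ↔ Q) ↔ ((P ∧ R) ↓ P) = F ↔ F = T
((S ↔ Q) ↔ ((P ∧ R) ↓ P)) → R = T → F = F
Hence S3 is false.

Count: 0.

0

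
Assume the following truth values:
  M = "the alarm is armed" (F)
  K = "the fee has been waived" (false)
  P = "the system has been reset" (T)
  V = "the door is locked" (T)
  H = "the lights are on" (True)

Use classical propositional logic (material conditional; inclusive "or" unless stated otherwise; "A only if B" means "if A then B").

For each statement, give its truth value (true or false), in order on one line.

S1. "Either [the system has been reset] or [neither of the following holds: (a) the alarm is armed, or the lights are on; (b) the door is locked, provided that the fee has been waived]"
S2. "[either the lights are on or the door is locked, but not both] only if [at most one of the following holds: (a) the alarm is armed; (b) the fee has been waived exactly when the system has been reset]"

S1: Formalization: P or ((M or H) nor (K -> V))

M or H = False or True = True
K -> V = False -> True = True
(M or H) nor (K -> V) = True nor True = False
P or ((M or H) nor (K -> V)) = True or False = True
Hence S1 is true.

S2: Formalization: (H xor V) -> (M nand (K iff P))

H xor V = True xor True = False
K iff P = False iff True = False
M nand (K iff P) = False nand False = True
(H xor V) -> (M nand (K iff P)) = False -> True = True
Thus S2 is true.

S1 true / S2 true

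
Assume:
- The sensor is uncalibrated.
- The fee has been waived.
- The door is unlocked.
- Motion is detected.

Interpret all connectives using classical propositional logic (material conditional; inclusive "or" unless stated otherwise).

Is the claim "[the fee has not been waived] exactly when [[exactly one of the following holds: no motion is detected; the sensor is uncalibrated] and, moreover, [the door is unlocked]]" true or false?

Let W = "the fee has been waived" (T), N = "motion is detected" (T), R = "the sensor is calibrated" (F), H = "the door is locked" (F).
In symbols: ~W <-> ((~N xor ~R) & ~H)

~W = ~T = F
~N = ~T = F
~R = ~F = T
~N xor ~R = F xor T = T
~H = ~F = T
(~N xor ~R) & ~H = T & T = T
~W <-> ((~N xor ~R) & ~H) = F <-> T = F

False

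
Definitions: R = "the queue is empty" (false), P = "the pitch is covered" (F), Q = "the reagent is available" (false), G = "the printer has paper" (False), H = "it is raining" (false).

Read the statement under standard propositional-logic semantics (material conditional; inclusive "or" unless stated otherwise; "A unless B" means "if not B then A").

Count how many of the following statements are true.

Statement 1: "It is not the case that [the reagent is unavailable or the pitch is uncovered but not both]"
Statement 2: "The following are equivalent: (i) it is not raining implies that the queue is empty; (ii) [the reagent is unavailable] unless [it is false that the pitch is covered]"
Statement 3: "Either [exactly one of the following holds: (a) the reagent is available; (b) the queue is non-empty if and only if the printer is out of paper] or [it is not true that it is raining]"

2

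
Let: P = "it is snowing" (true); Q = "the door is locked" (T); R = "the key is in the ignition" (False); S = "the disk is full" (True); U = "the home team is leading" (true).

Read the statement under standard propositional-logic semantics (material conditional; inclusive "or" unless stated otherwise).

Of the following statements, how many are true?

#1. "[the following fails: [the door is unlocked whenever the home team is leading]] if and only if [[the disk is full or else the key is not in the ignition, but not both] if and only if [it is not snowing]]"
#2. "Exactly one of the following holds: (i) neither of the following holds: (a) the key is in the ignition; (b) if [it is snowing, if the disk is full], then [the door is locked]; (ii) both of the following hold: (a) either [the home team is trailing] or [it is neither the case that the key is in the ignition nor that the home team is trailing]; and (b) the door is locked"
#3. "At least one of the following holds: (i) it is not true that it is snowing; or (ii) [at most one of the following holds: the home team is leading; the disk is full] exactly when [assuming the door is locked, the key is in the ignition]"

3

#1: This is ¬(U → ¬Q) ↔ ((S ⊕ ¬R) ↔ ¬P).

¬Q = ¬T = F
U → ¬Q = T → F = F
¬(U → ¬Q) = ¬F = T
¬R = ¬F = T
S ⊕ ¬R = T ⊕ T = F
¬P = ¬T = F
(S ⊕ ¬R) ↔ ¬P = F ↔ F = T
¬(U → ¬Q) ↔ ((S ⊕ ¬R) ↔ ¬P) = T ↔ T = T
Hence #1 is true.

#2: In symbols: (R ↓ ((S → P) → Q)) ⊕ ((¬U ∨ (R ↓ ¬U)) ∧ Q)

S → P = T → T = T
(S → P) → Q = T → T = T
R ↓ ((S → P) → Q) = F ↓ T = F
¬U = ¬T = F
¬U = ¬T = F
R ↓ ¬U = F ↓ F = T
¬U ∨ (R ↓ ¬U) = F ∨ T = T
(¬U ∨ (R ↓ ¬U)) ∧ Q = T ∧ T = T
(R ↓ ((S → P) → Q)) ⊕ ((¬U ∨ (R ↓ ¬U)) ∧ Q) = F ⊕ T = T
Thus #2 is true.

#3: This is ¬P ∨ ((U ↑ S) ↔ (Q → R)).

¬P = ¬T = F
U ↑ S = T ↑ T = F
Q → R = T → F = F
(U ↑ S) ↔ (Q → R) = F ↔ F = T
¬P ∨ ((U ↑ S) ↔ (Q → R)) = F ∨ T = T
Hence #3 is true.

3 of the 3 statements are true (#1, #2, #3).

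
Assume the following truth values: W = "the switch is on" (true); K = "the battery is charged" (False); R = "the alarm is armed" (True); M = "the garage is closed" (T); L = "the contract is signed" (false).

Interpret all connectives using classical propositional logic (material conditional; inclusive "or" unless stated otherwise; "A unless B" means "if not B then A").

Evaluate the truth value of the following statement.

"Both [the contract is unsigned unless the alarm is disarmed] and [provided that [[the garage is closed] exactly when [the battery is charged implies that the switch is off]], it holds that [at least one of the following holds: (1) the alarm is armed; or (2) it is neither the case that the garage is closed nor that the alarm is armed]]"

Parsed as (not L or not R) and ((M iff (K -> not W)) -> (R or (M nor R)))

not L = not False = True
not R = not True = False
not L or not R = True or False = True
not W = not True = False
K -> not W = False -> False = True
M iff (K -> not W) = True iff True = True
M nor R = True nor True = False
R or (M nor R) = True or False = True
(M iff (K -> not W)) -> (R or (M nor R)) = True -> True = True
(not L or not R) and ((M iff (K -> not W)) -> (R or (M nor R))) = True and True = True

True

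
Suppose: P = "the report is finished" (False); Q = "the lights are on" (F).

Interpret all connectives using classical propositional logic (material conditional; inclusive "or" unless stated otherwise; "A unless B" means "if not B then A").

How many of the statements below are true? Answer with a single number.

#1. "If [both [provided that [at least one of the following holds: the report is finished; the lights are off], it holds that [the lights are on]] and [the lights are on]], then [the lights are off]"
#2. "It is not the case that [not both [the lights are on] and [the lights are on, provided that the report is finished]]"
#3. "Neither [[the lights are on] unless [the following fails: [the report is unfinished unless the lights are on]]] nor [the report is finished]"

2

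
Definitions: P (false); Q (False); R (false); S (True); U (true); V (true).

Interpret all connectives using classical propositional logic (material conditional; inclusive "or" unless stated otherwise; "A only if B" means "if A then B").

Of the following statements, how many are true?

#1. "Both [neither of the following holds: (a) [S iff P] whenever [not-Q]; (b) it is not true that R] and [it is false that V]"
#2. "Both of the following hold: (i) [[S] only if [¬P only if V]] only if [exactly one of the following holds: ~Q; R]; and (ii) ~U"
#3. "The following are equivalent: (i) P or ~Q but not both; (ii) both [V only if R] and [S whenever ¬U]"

0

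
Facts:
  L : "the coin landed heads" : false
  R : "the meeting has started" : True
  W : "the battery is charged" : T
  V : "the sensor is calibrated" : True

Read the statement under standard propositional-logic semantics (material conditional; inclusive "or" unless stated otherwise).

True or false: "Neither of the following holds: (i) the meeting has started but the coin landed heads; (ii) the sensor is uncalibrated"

Values: R=T, L=F, V=T.
Parsed as (R ∧ L) ↓ ¬V

R ∧ L = T ∧ F = F
¬V = ¬T = F
(R ∧ L) ↓ ¬V = F ↓ F = T

The statement is true.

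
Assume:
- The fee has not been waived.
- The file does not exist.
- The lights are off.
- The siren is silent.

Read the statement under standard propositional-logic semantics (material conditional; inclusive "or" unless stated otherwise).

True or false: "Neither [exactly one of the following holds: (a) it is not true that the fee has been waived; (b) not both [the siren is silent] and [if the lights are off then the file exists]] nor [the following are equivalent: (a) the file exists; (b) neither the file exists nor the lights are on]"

Let P = "the fee has been waived" (F), S = "the siren is sounding" (F), R = "the lights are on" (F), Q = "the file exists" (F).
Formalization: (~P xor (~S nand (~R -> Q))) nor (Q <-> (Q nor R))

~P = ~F = T
~S = ~F = T
~R = ~F = T
~R -> Q = T -> F = F
~S nand (~R -> Q) = T nand F = T
~P xor (~S nand (~R -> Q)) = T xor T = F
Q nor R = F nor F = T
Q <-> (Q nor R) = F <-> T = F
(~P xor (~S nand (~R -> Q))) nor (Q <-> (Q nor R)) = F nor F = T

True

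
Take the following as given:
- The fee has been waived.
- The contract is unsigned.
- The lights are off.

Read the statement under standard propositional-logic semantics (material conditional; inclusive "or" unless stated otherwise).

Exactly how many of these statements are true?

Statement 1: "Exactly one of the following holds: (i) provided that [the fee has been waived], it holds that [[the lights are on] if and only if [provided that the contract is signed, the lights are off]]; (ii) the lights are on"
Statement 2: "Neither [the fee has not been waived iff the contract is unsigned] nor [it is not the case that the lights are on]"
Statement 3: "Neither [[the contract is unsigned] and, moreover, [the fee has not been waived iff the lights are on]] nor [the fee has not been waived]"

Let G = "the fee has been waived" (True), H = "the lights are on" (False), D = "the contract is signed" (False).

Statement 1: Parsed as (G -> (H iff (D -> not H))) xor H

not H = not False = True
D -> not H = False -> True = True
H iff (D -> not H) = False iff True = False
G -> (H iff (D -> not H)) = True -> False = False
(G -> (H iff (D -> not H))) xor H = False xor False = False
Thus Statement 1 is false.

Statement 2: This is (not G iff not D) nor not H.

not G = not True = False
not D = not False = True
not G iff not D = False iff True = False
not H = not False = True
(not G iff not D) nor not H = False nor True = False
So Statement 2 is false.

Statement 3: In symbols: (not D and (not G iff H)) nor not G

not D = not False = True
not G = not True = False
not G iff H = False iff False = True
not D and (not G iff H) = True and True = True
not G = not True = False
(not D and (not G iff H)) nor not G = True nor False = False
Hence Statement 3 is false.

Count: 0.

0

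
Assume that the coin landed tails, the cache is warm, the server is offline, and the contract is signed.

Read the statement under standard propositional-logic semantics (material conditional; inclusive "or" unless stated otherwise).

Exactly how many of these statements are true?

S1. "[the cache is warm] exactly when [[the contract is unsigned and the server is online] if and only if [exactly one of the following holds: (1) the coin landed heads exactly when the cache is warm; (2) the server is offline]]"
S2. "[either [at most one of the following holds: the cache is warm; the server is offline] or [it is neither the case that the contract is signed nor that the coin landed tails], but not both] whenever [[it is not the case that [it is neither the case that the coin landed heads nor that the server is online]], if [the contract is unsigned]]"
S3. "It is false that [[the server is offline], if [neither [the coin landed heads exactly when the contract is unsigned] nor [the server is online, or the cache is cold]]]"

0

Let H = "the cache is warm" (T), L = "the contract is signed" (T), D = "the server is online" (F), W = "the coin landed heads" (F).

S1: This is H <-> ((~L & D) <-> ((W <-> H) xor ~D)).

~L = ~T = F
~L & D = F & F = F
W <-> H = F <-> T = F
~D = ~F = T
(W <-> H) xor ~D = F xor T = T
(~L & D) <-> ((W <-> H) xor ~D) = F <-> T = F
H <-> ((~L & D) <-> ((W <-> H) xor ~D)) = T <-> F = F
Hence S1 is false.

S2: Formalization: (~L -> ~(W nor D)) -> ((H nand ~D) xor (L nor ~W))

~L = ~T = F
W nor D = F nor F = T
~(W nor D) = ~T = F
~L -> ~(W nor D) = F -> F = T
~D = ~F = T
H nand ~D = T nand T = F
~W = ~F = T
L nor ~W = T nor T = F
(H nand ~D) xor (L nor ~W) = F xor F = F
(~L -> ~(W nor D)) -> ((H nand ~D) xor (L nor ~W)) = T -> F = F
Thus S2 is false.

S3: This is ~(((W <-> ~L) nor (D | ~H)) -> ~D).

~L = ~T = F
W <-> ~L = F <-> F = T
~H = ~T = F
D | ~H = F | F = F
(W <-> ~L) nor (D | ~H) = T nor F = F
~D = ~F = T
((W <-> ~L) nor (D | ~H)) -> ~D = F -> T = T
~(((W <-> ~L) nor (D | ~H)) -> ~D) = ~T = F
Hence S3 is false.

True statements: 0 (none).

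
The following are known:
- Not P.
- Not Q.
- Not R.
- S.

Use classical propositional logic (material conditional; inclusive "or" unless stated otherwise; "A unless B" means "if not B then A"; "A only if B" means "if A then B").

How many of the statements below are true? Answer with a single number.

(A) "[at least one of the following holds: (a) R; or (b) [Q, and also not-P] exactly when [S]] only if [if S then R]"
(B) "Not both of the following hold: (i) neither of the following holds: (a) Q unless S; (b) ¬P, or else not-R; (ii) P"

2

(A): In symbols: (R ∨ ((Q ∧ ¬P) ↔ S)) → (S → R)

¬P = ¬F = T
Q ∧ ¬P = F ∧ T = F
(Q ∧ ¬P) ↔ S = F ↔ T = F
R ∨ ((Q ∧ ¬P) ↔ S) = F ∨ F = F
S → R = T → F = F
(R ∨ ((Q ∧ ¬P) ↔ S)) → (S → R) = F → F = T
Hence (A) is true.

(B): This is ((Q ∨ S) ↓ (¬P ∨ ¬R)) ↑ P.

Q ∨ S = F ∨ T = T
¬P = ¬F = T
¬R = ¬F = T
¬P ∨ ¬R = T ∨ T = T
(Q ∨ S) ↓ (¬P ∨ ¬R) = T ↓ T = F
((Q ∨ S) ↓ (¬P ∨ ¬R)) ↑ P = F ↑ F = T
Thus (B) is true.

2 of the 2 statements are true.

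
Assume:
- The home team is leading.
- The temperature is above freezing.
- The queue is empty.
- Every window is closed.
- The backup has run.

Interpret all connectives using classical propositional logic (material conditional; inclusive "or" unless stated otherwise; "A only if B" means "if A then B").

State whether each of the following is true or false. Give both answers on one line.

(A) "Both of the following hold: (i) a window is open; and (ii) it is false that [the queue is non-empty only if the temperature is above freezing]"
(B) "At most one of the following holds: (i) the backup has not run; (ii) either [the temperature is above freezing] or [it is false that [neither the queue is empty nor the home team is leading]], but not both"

Let S = "a window is open" (F), R = "the queue is empty" (T), Q = "the temperature is below freezing" (F), U = "the backup has run" (T), P = "the home team is leading" (T).

(A): In symbols: S ∧ ¬(¬R → ¬Q)

¬R = ¬T = F
¬Q = ¬F = T
¬R → ¬Q = F → T = T
¬(¬R → ¬Q) = ¬T = F
S ∧ ¬(¬R → ¬Q) = F ∧ F = F
Thus (A) is false.

(B): Parsed as ¬U ↑ (¬Q ⊕ ¬(R ↓ P))

¬U = ¬T = F
¬Q = ¬F = T
R ↓ P = T ↓ T = F
¬(R ↓ P) = ¬F = T
¬Q ⊕ ¬(R ↓ P) = T ⊕ T = F
¬U ↑ (¬Q ⊕ ¬(R ↓ P)) = F ↑ F = T
Thus (B) is true.

(A) F; (B) T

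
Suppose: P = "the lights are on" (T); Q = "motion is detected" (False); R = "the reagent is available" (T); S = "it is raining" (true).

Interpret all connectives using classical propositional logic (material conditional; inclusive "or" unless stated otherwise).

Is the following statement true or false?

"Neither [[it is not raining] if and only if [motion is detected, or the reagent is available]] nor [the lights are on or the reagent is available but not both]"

The statement is true.

Parsed as (¬S ↔ (Q ∨ R)) ↓ (P ⊕ R)

¬S = ¬T = F
Q ∨ R = F ∨ T = T
¬S ↔ (Q ∨ R) = F ↔ T = F
P ⊕ R = T ⊕ T = F
(¬S ↔ (Q ∨ R)) ↓ (P ⊕ R) = F ↓ F = T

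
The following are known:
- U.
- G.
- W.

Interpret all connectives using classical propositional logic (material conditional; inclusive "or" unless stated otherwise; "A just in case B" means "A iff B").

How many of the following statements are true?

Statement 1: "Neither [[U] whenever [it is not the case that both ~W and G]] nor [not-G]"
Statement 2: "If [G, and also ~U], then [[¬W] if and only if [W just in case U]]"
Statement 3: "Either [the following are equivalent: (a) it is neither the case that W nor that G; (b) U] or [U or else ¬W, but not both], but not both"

Statement 1: This is ((¬W ↑ G) → U) ↓ ¬G.

¬W = ¬T = F
¬W ↑ G = F ↑ T = T
(¬W ↑ G) → U = T → T = T
¬G = ¬T = F
((¬W ↑ G) → U) ↓ ¬G = T ↓ F = F
Thus Statement 1 is false.

Statement 2: This is (G ∧ ¬U) → (¬W ↔ (W ↔ U)).

¬U = ¬T = F
G ∧ ¬U = T ∧ F = F
¬W = ¬T = F
W ↔ U = T ↔ T = T
¬W ↔ (W ↔ U) = F ↔ T = F
(G ∧ ¬U) → (¬W ↔ (W ↔ U)) = F → F = T
Hence Statement 2 is true.

Statement 3: This is ((W ↓ G) ↔ U) ⊕ (U ⊕ ¬W).

W ↓ G = T ↓ T = F
(W ↓ G) ↔ U = F ↔ T = F
¬W = ¬T = F
U ⊕ ¬W = T ⊕ F = T
((W ↓ G) ↔ U) ⊕ (U ⊕ ¬W) = F ⊕ T = T
Hence Statement 3 is true.

True statements: 2.

2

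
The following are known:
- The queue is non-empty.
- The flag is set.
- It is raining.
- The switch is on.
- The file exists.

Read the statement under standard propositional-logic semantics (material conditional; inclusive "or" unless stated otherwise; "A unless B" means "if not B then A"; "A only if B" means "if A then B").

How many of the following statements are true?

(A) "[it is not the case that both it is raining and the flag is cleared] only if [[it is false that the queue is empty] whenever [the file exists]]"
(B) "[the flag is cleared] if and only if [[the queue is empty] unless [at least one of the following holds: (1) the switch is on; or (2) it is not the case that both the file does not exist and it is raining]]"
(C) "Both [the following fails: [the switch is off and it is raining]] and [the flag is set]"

Let Q = "it is raining" (T), S = "the flag is set" (T), K = "the file exists" (T), L = "the queue is empty" (F), R = "the switch is on" (T).

(A): This is (Q nand ~S) -> (K -> ~L).

~S = ~T = F
Q nand ~S = T nand F = T
~L = ~F = T
K -> ~L = T -> T = T
(Q nand ~S) -> (K -> ~L) = T -> T = T
Thus (A) is true.

(B): This is ~S <-> (L | (R | (~K nand Q))).

~S = ~T = F
~K = ~T = F
~K nand Q = F nand T = T
R | (~K nand Q) = T | T = T
L | (R | (~K nand Q)) = F | T = T
~S <-> (L | (R | (~K nand Q))) = F <-> T = F
Thus (B) is false.

(C): In symbols: ~(~R & Q) & S

~R = ~T = F
~R & Q = F & T = F
~(~R & Q) = ~F = T
~(~R & Q) & S = T & T = T
Hence (C) is true.

True statements: 2.

2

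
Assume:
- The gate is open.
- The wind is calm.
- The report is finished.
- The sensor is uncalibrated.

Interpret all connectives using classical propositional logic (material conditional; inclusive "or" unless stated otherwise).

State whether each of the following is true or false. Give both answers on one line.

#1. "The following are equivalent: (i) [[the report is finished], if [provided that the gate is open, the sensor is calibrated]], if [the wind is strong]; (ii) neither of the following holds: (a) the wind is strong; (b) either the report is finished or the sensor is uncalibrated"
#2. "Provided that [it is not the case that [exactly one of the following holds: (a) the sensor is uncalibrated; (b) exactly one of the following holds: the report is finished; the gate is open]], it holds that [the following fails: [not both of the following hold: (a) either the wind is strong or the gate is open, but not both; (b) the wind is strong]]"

#1 False; #2 True

Let Q = "the wind is strong" (F), P = "the gate is open" (T), S = "the sensor is calibrated" (F), R = "the report is finished" (T).

#1: This is (Q → ((P → S) → R)) ↔ (Q ↓ (R ∨ ¬S)).

P → S = T → F = F
(P → S) → R = F → T = T
Q → ((P → S) → R) = F → T = T
¬S = ¬F = T
R ∨ ¬S = T ∨ T = T
Q ↓ (R ∨ ¬S) = F ↓ T = F
(Q → ((P → S) → R)) ↔ (Q ↓ (R ∨ ¬S)) = T ↔ F = F
So #1 is false.

#2: In symbols: ¬(¬S ⊕ (R ⊕ P)) → ¬((Q ⊕ P) ↑ Q)

¬S = ¬F = T
R ⊕ P = T ⊕ T = F
¬S ⊕ (R ⊕ P) = T ⊕ F = T
¬(¬S ⊕ (R ⊕ P)) = ¬T = F
Q ⊕ P = F ⊕ T = T
(Q ⊕ P) ↑ Q = T ↑ F = T
¬((Q ⊕ P) ↑ Q) = ¬T = F
¬(¬S ⊕ (R ⊕ P)) → ¬((Q ⊕ P) ↑ Q) = F → F = T
Hence #2 is true.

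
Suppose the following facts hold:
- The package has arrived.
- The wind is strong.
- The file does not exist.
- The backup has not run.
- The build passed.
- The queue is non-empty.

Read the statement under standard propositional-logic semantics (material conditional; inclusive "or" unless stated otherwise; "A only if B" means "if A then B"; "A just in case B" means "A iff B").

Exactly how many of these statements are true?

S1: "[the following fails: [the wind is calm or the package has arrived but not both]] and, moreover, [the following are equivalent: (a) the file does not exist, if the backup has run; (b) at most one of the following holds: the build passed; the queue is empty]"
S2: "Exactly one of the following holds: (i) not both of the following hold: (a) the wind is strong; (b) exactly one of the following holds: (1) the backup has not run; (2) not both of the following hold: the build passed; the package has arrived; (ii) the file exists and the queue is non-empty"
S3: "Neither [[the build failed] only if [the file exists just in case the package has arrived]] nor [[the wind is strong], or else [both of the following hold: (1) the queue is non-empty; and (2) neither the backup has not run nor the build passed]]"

Let Q = "the wind is strong" (T), P = "the package has arrived" (T), S = "the backup has run" (F), R = "the file exists" (F), U = "the build passed" (T), V = "the queue is empty" (F).

S1: In symbols: ¬(¬Q ⊕ P) ∧ ((S → ¬R) ↔ (U ↑ V))

¬Q = ¬T = F
¬Q ⊕ P = F ⊕ T = T
¬(¬Q ⊕ P) = ¬T = F
¬R = ¬F = T
S → ¬R = F → T = T
U ↑ V = T ↑ F = T
(S → ¬R) ↔ (U ↑ V) = T ↔ T = T
¬(¬Q ⊕ P) ∧ ((S → ¬R) ↔ (U ↑ V)) = F ∧ T = F
Hence S1 is false.

S2: Parsed as (Q ↑ (¬S ⊕ (U ↑ P))) ⊕ (R ∧ ¬V)

¬S = ¬F = T
U ↑ P = T ↑ T = F
¬S ⊕ (U ↑ P) = T ⊕ F = T
Q ↑ (¬S ⊕ (U ↑ P)) = T ↑ T = F
¬V = ¬F = T
R ∧ ¬V = F ∧ T = F
(Q ↑ (¬S ⊕ (U ↑ P))) ⊕ (R ∧ ¬V) = F ⊕ F = F
So S2 is false.

S3: This is (¬U → (R ↔ P)) ↓ (Q ∨ (¬V ∧ (¬S ↓ U))).

¬U = ¬T = F
R ↔ P = F ↔ T = F
¬U → (R ↔ P) = F → F = T
¬V = ¬F = T
¬S = ¬F = T
¬S ↓ U = T ↓ T = F
¬V ∧ (¬S ↓ U) = T ∧ F = F
Q ∨ (¬V ∧ (¬S ↓ U)) = T ∨ F = T
(¬U → (R ↔ P)) ↓ (Q ∨ (¬V ∧ (¬S ↓ U))) = T ↓ T = F
So S3 is false.

Count: 0.

0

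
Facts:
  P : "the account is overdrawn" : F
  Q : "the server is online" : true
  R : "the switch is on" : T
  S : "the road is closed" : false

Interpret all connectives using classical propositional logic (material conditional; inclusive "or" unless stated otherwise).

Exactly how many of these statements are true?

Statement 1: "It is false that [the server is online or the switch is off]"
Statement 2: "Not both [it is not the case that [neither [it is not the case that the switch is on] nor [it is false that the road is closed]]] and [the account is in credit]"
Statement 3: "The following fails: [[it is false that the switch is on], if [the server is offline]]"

0

Statement 1: Formalization: ¬(Q ∨ ¬R)

¬R = ¬T = F
Q ∨ ¬R = T ∨ F = T
¬(Q ∨ ¬R) = ¬T = F
So Statement 1 is false.

Statement 2: Formalization: ¬(¬R ↓ ¬S) ↑ ¬P

¬R = ¬T = F
¬S = ¬F = T
¬R ↓ ¬S = F ↓ T = F
¬(¬R ↓ ¬S) = ¬F = T
¬P = ¬F = T
¬(¬R ↓ ¬S) ↑ ¬P = T ↑ T = F
So Statement 2 is false.

Statement 3: This is ¬(¬Q → ¬R).

¬Q = ¬T = F
¬R = ¬T = F
¬Q → ¬R = F → F = T
¬(¬Q → ¬R) = ¬T = F
So Statement 3 is false.

True statements: 0 (none).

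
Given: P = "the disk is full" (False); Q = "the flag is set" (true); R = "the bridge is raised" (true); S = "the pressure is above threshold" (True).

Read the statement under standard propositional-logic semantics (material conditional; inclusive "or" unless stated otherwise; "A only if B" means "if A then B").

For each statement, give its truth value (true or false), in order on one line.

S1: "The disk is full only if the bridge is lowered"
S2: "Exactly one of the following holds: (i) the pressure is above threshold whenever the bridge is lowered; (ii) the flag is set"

S1 T; S2 F

S1: In symbols: P -> ~R

~R = ~T = F
P -> ~R = F -> F = T
Thus S1 is true.

S2: In symbols: (~R -> S) xor Q

~R = ~T = F
~R -> S = F -> T = T
(~R -> S) xor Q = T xor T = F
So S2 is false.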